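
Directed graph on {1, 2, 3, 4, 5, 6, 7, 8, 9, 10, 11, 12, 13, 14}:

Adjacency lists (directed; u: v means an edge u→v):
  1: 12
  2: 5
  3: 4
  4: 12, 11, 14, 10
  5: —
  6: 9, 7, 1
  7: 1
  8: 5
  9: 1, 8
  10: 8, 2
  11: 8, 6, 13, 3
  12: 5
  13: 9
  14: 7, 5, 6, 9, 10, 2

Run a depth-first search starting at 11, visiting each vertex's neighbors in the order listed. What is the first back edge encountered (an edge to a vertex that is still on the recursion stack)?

4->11

DFS from 11 (visiting each vertex's neighbors in the order listed); mark gray on enter, black on exit:
11 gray
  8 gray
    5 gray
    5 black
  8 black
  6 gray
    9 gray
      1 gray
        12 gray
          12→5: 5 black — skip
        12 black
      1 black
      9→8: 8 black — skip
    9 black
    7 gray
      7→1: 1 black — skip
    7 black
    6→1: 1 black — skip
  6 black
  13 gray
    13→9: 9 black — skip
  13 black
  3 gray
    4 gray
      4→12: 12 black — skip
      4→11: 11 is gray → back edge
First back edge: 4 → 11.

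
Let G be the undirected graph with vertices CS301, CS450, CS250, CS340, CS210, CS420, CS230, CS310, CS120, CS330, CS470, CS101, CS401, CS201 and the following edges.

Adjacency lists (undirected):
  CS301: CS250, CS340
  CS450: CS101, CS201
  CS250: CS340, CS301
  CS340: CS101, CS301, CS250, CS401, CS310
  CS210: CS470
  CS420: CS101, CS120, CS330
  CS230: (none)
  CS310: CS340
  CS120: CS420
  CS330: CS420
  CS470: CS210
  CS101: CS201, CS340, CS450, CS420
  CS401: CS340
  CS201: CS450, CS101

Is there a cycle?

Yes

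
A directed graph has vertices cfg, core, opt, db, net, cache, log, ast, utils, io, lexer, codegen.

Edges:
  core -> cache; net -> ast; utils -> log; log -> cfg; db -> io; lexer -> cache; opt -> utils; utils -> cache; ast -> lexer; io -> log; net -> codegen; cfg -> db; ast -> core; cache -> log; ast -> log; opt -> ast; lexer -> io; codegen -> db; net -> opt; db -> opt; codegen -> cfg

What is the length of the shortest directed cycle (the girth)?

4

For each vertex v, BFS finds the shortest path from v back to v.
The shortest such closed walk is db → io → log → cfg → db, length 4.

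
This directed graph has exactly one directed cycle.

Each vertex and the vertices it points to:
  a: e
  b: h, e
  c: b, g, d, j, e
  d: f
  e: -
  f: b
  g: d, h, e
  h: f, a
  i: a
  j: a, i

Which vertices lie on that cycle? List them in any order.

b, f, h

DFS with gray/black marking from b:
b gray
  h gray
    f gray
      f→b: b is gray → back edge
Back edge closes the cycle b → h → f → b; its vertices are {b, f, h}.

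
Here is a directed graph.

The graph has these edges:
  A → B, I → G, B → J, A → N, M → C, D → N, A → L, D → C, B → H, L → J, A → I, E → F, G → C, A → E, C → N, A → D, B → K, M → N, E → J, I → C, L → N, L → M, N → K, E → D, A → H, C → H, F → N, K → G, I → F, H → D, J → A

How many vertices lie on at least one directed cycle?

11

A vertex is on a directed cycle iff it belongs to a strongly connected component of size ≥ 2 (or has a self-loop).
The vertices on cycles are {A, B, C, D, E, G, H, J, K, L, N} — 11 in total.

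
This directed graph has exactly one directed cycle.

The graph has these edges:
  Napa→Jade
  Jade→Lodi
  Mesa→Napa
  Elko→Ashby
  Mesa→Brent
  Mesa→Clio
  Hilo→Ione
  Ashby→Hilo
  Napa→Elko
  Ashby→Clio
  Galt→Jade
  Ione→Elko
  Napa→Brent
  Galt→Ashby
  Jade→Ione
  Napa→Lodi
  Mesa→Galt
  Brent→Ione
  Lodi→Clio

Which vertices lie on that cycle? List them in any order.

DFS with gray/black marking from Elko:
Elko gray
  Ashby gray
    Clio gray
    Clio black
    Hilo gray
      Ione gray
        Ione→Elko: Elko is gray → back edge
Back edge closes the cycle Elko → Ashby → Hilo → Ione → Elko; its vertices are {Elko, Hilo, Ione, Ashby}.

Elko, Hilo, Ione, Ashby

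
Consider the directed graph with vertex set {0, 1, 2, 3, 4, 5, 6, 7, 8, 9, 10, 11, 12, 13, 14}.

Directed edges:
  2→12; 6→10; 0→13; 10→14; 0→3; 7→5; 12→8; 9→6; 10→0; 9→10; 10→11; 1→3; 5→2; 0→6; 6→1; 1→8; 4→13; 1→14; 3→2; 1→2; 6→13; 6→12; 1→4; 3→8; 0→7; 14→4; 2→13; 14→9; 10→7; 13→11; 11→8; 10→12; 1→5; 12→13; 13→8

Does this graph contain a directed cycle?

Yes

DFS with white/gray/black marking, starting from 1:
1 gray
  5 gray
    2 gray
      13 gray
        11 gray
          8 gray
          8 black
        11 black
        13→8: 8 black — skip
      13 black
      12 gray
        12→13: 13 black — skip
        12→8: 8 black — skip
      12 black
    2 black
  5 black
  4 gray
    4→13: 13 black — skip
  4 black
  1→2: 2 black — skip
  3 gray
    3→2: 2 black — skip
    3→8: 8 black — skip
  3 black
  14 gray
    9 gray
      6 gray
        6→13: 13 black — skip
        6→12: 12 black — skip
        10 gray
          10→12: 12 black — skip
          10→11: 11 black — skip
          7 gray
            7→5: 5 black — skip
          7 black
          10→14: 14 is gray → back edge
Back edge found, so a cycle exists: 14 → 9 → 6 → 10 → 14.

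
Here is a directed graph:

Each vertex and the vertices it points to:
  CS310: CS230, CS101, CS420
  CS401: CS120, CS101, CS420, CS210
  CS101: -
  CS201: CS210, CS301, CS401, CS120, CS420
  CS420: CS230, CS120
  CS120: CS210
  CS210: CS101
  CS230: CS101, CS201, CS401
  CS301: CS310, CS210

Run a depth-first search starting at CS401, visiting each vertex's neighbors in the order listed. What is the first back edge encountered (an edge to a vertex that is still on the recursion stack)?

CS310→CS230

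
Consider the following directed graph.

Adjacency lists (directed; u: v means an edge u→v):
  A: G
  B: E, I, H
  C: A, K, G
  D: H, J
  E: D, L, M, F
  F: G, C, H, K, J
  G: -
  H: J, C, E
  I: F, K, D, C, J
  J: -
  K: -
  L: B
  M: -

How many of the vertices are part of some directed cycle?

A vertex is on a directed cycle iff it belongs to a strongly connected component of size ≥ 2 (or has a self-loop).
The vertices on cycles are {B, D, E, F, H, I, L} — 7 in total.

7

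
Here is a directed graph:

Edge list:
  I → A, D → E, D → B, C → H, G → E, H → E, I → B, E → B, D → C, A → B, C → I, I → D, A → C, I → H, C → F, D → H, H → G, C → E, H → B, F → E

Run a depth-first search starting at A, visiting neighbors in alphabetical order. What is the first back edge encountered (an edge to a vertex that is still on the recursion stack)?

I→A

DFS from A (visiting neighbors in alphabetical order); mark gray on enter, black on exit:
A gray
  B gray
  B black
  C gray
    E gray
      E→B: B black — skip
    E black
    F gray
      F→E: E black — skip
    F black
    H gray
      H→B: B black — skip
      H→E: E black — skip
      G gray
        G→E: E black — skip
      G black
    H black
    I gray
      I→A: A is gray → back edge
First back edge: I → A.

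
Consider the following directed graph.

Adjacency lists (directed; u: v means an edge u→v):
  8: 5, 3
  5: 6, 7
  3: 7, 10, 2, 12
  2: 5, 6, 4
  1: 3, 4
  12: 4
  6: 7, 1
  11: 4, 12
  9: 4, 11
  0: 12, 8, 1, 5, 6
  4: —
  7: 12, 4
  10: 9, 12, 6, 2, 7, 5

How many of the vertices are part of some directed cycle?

A vertex is on a directed cycle iff it belongs to a strongly connected component of size ≥ 2 (or has a self-loop).
The vertices on cycles are {1, 2, 3, 5, 6, 10} — 6 in total.

6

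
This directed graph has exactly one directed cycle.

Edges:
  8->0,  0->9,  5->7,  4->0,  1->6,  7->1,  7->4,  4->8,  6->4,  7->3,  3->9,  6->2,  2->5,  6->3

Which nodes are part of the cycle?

DFS with gray/black marking from 5:
5 gray
  7 gray
    3 gray
      9 gray
      9 black
    3 black
    4 gray
      0 gray
        0→9: 9 black — skip
      0 black
      8 gray
        8→0: 0 black — skip
      8 black
    4 black
    1 gray
      6 gray
        6→3: 3 black — skip
        6→4: 4 black — skip
        2 gray
          2→5: 5 is gray → back edge
Back edge closes the cycle 5 → 7 → 1 → 6 → 2 → 5; its vertices are {1, 2, 5, 6, 7}.

1, 2, 5, 6, 7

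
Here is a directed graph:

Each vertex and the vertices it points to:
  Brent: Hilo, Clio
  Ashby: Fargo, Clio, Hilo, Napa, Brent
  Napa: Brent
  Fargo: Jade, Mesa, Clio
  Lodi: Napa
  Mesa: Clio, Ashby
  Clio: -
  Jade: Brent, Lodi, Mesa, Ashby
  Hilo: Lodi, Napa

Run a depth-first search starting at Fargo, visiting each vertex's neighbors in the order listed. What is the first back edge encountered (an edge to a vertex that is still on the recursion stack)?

Napa->Brent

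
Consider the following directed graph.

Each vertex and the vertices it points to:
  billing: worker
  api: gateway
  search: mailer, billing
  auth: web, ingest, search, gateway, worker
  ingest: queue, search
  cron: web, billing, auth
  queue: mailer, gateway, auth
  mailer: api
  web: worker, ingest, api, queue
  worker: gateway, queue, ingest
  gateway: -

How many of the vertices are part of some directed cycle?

A vertex is on a directed cycle iff it belongs to a strongly connected component of size ≥ 2 (or has a self-loop).
The vertices on cycles are {web, auth, queue, ingest, search, worker, billing} — 7 in total.

7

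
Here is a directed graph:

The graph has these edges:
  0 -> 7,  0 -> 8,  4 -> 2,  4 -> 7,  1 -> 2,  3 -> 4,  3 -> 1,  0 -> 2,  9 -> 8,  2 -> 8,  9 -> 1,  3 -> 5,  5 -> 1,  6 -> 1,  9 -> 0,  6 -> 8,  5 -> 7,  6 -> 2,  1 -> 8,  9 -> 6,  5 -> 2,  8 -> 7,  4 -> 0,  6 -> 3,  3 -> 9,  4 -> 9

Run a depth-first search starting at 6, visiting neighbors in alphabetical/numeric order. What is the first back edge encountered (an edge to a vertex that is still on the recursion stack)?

9→6

DFS from 6 (visiting neighbors in alphabetical/numeric order); mark gray on enter, black on exit:
6 gray
  1 gray
    2 gray
      8 gray
        7 gray
        7 black
      8 black
    2 black
    1→8: 8 black — skip
  1 black
  6→2: 2 black — skip
  3 gray
    3→1: 1 black — skip
    4 gray
      0 gray
        0→2: 2 black — skip
        0→7: 7 black — skip
        0→8: 8 black — skip
      0 black
      4→2: 2 black — skip
      4→7: 7 black — skip
      9 gray
        9→0: 0 black — skip
        9→1: 1 black — skip
        9→6: 6 is gray → back edge
First back edge: 9 → 6.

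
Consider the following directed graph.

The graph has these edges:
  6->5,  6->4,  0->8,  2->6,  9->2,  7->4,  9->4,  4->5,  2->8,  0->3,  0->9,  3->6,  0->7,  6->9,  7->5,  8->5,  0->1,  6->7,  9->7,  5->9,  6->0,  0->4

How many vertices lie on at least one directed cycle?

9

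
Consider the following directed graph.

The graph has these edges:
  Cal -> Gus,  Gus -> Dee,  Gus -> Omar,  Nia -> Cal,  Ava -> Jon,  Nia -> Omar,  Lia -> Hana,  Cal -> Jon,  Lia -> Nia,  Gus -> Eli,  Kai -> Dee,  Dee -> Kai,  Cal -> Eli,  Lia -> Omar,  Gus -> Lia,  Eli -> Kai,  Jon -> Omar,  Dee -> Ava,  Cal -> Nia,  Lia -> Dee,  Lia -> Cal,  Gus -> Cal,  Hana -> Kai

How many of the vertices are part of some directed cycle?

A vertex is on a directed cycle iff it belongs to a strongly connected component of size ≥ 2 (or has a self-loop).
The vertices on cycles are {Cal, Dee, Gus, Kai, Lia, Nia} — 6 in total.

6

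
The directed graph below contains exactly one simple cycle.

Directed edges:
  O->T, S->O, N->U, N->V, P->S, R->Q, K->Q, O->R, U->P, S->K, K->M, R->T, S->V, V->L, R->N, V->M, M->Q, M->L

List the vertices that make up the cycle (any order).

DFS with gray/black marking from S:
S gray
  K gray
    Q gray
    Q black
    M gray
      L gray
      L black
      M→Q: Q black — skip
    M black
  K black
  O gray
    T gray
    T black
    R gray
      R→Q: Q black — skip
      N gray
        U gray
          P gray
            P→S: S is gray → back edge
Back edge closes the cycle S → O → R → N → U → P → S; its vertices are {N, O, P, R, S, U}.

N, O, P, R, S, U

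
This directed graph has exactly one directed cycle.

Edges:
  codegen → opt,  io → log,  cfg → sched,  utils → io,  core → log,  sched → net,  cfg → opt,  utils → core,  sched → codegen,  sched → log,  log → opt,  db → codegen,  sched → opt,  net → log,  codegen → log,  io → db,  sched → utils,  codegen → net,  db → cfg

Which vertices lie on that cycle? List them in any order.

DFS with gray/black marking from utils:
utils gray
  core gray
    log gray
      opt gray
      opt black
    log black
  core black
  io gray
    io→log: log black — skip
    db gray
      codegen gray
        net gray
          net→log: log black — skip
        net black
        codegen→opt: opt black — skip
        codegen→log: log black — skip
      codegen black
      cfg gray
        sched gray
          sched→net: net black — skip
          sched→codegen: codegen black — skip
          sched→utils: utils is gray → back edge
Back edge closes the cycle utils → io → db → cfg → sched → utils; its vertices are {db, io, cfg, sched, utils}.

db, io, cfg, sched, utils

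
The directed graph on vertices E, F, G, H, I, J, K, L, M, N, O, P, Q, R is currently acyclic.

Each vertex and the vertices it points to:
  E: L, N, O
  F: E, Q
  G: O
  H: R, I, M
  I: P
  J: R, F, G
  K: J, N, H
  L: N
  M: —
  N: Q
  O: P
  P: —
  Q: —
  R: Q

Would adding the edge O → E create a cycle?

Yes

Adding O→E creates a cycle iff E can already reach O.
Path from E: E → O.
So E → … → O → E is a cycle.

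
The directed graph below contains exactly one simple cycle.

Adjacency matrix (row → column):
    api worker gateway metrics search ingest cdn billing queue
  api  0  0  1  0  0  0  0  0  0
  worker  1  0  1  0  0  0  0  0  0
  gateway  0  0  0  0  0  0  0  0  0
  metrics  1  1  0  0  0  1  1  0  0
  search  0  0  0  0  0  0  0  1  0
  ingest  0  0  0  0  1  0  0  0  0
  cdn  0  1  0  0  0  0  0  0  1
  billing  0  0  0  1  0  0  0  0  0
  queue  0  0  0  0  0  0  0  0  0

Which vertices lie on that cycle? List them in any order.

ingest, search, billing, metrics

DFS with gray/black marking from billing:
billing gray
  metrics gray
    worker gray
      gateway gray
      gateway black
      api gray
        api→gateway: gateway black — skip
      api black
    worker black
    cdn gray
      cdn→worker: worker black — skip
      queue gray
      queue black
    cdn black
    metrics→api: api black — skip
    ingest gray
      search gray
        search→billing: billing is gray → back edge
Back edge closes the cycle billing → metrics → ingest → search → billing; its vertices are {ingest, search, billing, metrics}.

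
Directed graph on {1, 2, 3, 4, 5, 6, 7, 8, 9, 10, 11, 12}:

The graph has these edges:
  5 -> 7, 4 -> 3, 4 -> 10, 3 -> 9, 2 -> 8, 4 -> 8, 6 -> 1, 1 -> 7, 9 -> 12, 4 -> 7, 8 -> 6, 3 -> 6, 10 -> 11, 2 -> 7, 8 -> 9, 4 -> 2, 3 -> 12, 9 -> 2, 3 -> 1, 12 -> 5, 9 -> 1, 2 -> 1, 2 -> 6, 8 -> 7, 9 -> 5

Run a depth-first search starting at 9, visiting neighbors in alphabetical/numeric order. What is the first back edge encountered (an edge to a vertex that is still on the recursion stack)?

DFS from 9 (visiting neighbors in alphabetical/numeric order); mark gray on enter, black on exit:
9 gray
  1 gray
    7 gray
    7 black
  1 black
  2 gray
    2→1: 1 black — skip
    6 gray
      6→1: 1 black — skip
    6 black
    2→7: 7 black — skip
    8 gray
      8→6: 6 black — skip
      8→7: 7 black — skip
      8→9: 9 is gray → back edge
First back edge: 8 → 9.

8→9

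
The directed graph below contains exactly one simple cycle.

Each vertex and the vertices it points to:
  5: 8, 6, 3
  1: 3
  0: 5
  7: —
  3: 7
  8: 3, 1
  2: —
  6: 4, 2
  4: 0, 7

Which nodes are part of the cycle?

0, 4, 5, 6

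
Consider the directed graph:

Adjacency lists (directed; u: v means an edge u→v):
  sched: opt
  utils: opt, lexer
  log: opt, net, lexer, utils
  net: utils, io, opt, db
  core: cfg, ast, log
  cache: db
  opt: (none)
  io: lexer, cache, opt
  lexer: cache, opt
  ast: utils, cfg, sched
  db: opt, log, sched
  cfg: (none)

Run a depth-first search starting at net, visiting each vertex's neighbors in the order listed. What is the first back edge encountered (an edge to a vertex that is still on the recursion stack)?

log→net

DFS from net (visiting each vertex's neighbors in the order listed); mark gray on enter, black on exit:
net gray
  utils gray
    opt gray
    opt black
    lexer gray
      cache gray
        db gray
          db→opt: opt black — skip
          log gray
            log→opt: opt black — skip
            log→net: net is gray → back edge
First back edge: log → net.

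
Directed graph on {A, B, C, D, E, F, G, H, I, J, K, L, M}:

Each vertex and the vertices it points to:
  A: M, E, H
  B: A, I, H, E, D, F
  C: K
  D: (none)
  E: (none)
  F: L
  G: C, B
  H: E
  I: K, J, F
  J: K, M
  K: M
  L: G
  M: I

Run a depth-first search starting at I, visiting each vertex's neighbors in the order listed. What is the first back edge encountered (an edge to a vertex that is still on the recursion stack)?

M->I

DFS from I (visiting each vertex's neighbors in the order listed); mark gray on enter, black on exit:
I gray
  K gray
    M gray
      M→I: I is gray → back edge
First back edge: M → I.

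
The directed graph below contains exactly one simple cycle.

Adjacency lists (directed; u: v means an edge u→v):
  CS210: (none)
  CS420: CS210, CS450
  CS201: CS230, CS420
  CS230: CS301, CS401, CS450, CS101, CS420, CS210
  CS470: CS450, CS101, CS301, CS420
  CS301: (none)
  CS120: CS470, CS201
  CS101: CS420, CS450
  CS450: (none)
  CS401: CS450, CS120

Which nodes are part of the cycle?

CS120, CS201, CS230, CS401

DFS with gray/black marking from CS120:
CS120 gray
  CS470 gray
    CS450 gray
    CS450 black
    CS101 gray
      CS420 gray
        CS210 gray
        CS210 black
        CS420→CS450: CS450 black — skip
      CS420 black
      CS101→CS450: CS450 black — skip
    CS101 black
    CS301 gray
    CS301 black
    CS470→CS420: CS420 black — skip
  CS470 black
  CS201 gray
    CS230 gray
      CS230→CS301: CS301 black — skip
      CS401 gray
        CS401→CS450: CS450 black — skip
        CS401→CS120: CS120 is gray → back edge
Back edge closes the cycle CS120 → CS201 → CS230 → CS401 → CS120; its vertices are {CS120, CS201, CS230, CS401}.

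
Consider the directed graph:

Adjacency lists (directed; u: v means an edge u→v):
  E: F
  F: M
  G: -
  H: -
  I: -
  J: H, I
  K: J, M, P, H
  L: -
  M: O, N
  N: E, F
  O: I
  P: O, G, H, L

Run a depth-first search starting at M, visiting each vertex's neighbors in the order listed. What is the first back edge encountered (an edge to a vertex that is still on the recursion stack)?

DFS from M (visiting each vertex's neighbors in the order listed); mark gray on enter, black on exit:
M gray
  O gray
    I gray
    I black
  O black
  N gray
    E gray
      F gray
        F→M: M is gray → back edge
First back edge: F → M.

F→M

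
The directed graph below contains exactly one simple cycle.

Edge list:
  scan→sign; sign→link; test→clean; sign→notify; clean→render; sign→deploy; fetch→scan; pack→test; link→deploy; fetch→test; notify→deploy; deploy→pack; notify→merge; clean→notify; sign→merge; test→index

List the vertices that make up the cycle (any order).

DFS with gray/black marking from test:
test gray
  index gray
  index black
  clean gray
    render gray
    render black
    notify gray
      merge gray
      merge black
      deploy gray
        pack gray
          pack→test: test is gray → back edge
Back edge closes the cycle test → clean → notify → deploy → pack → test; its vertices are {pack, test, clean, deploy, notify}.

pack, test, clean, deploy, notify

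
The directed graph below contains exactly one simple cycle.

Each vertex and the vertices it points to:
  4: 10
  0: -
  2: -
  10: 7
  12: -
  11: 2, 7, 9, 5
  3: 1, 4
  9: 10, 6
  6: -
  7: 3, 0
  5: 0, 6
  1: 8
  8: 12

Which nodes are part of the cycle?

3, 4, 7, 10

DFS with gray/black marking from 7:
7 gray
  3 gray
    1 gray
      8 gray
        12 gray
        12 black
      8 black
    1 black
    4 gray
      10 gray
        10→7: 7 is gray → back edge
Back edge closes the cycle 7 → 3 → 4 → 10 → 7; its vertices are {3, 4, 7, 10}.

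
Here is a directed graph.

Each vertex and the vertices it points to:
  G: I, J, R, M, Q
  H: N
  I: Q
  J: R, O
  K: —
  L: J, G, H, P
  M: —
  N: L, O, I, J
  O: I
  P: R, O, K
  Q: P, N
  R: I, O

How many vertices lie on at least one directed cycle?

10

A vertex is on a directed cycle iff it belongs to a strongly connected component of size ≥ 2 (or has a self-loop).
The vertices on cycles are {G, H, I, J, L, N, O, P, Q, R} — 10 in total.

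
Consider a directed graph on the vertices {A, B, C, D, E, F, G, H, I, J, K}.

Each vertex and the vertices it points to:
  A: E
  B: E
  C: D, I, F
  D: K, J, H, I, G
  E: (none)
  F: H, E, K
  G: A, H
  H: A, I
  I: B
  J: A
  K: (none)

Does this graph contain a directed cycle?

DFS with white/gray/black marking, starting from J:
J gray
  A gray
    E gray
    E black
  A black
J black
B gray
  B→E: E black — skip
B black
C gray
  D gray
    K gray
    K black
    D→J: J black — skip
    H gray
      H→A: A black — skip
      I gray
        I→B: B black — skip
      I black
    H black
    D→I: I black — skip
    G gray
      G→A: A black — skip
      G→H: H black — skip
    G black
  D black
  C→I: I black — skip
  F gray
    F→H: H black — skip
    F→E: E black — skip
    F→K: K black — skip
  F black
C black
Every edge goes to a white or black vertex — no back edge, so the graph is acyclic.

No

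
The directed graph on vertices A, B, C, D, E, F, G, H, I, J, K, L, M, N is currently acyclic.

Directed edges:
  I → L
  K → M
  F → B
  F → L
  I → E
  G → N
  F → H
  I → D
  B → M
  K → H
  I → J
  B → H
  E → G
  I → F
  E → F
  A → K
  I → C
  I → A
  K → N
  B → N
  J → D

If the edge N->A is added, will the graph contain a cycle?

Adding N→A creates a cycle iff A can already reach N.
Path from A: A → K → N.
So A → … → N → A is a cycle.

Yes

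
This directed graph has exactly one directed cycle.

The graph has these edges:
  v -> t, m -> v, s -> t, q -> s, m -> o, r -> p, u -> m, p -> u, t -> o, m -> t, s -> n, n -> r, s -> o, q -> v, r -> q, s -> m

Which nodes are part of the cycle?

n, q, r, s

DFS with gray/black marking from n:
n gray
  r gray
    p gray
      u gray
        m gray
          v gray
            t gray
              o gray
              o black
            t black
          v black
          m→t: t black — skip
          m→o: o black — skip
        m black
      u black
    p black
    q gray
      s gray
        s→t: t black — skip
        s→o: o black — skip
        s→n: n is gray → back edge
Back edge closes the cycle n → r → q → s → n; its vertices are {n, q, r, s}.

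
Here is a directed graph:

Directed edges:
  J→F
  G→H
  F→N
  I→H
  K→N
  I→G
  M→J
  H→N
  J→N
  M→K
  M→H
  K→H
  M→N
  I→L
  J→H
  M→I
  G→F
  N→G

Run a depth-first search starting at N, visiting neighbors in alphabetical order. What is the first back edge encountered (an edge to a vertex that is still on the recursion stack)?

DFS from N (visiting neighbors in alphabetical order); mark gray on enter, black on exit:
N gray
  G gray
    F gray
      F→N: N is gray → back edge
First back edge: F → N.

F→N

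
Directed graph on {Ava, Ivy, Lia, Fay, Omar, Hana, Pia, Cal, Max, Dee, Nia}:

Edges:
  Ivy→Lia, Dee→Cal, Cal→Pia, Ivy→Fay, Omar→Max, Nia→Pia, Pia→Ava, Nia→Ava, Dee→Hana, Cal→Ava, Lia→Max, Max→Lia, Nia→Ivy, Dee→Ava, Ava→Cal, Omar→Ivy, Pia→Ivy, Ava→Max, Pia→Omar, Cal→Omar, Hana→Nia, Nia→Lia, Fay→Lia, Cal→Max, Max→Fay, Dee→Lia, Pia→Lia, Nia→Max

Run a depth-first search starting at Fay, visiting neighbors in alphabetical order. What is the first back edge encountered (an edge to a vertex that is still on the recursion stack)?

Max->Fay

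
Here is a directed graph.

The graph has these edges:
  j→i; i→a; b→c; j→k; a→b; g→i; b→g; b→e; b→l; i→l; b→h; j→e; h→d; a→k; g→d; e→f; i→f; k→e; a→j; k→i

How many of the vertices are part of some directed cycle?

6

A vertex is on a directed cycle iff it belongs to a strongly connected component of size ≥ 2 (or has a self-loop).
The vertices on cycles are {a, b, g, i, j, k} — 6 in total.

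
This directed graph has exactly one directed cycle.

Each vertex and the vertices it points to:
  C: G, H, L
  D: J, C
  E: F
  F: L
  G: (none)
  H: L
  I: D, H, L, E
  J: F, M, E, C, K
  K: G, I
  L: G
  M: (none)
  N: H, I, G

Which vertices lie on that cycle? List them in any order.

DFS with gray/black marking from I:
I gray
  D gray
    J gray
      F gray
        L gray
          G gray
          G black
        L black
      F black
      M gray
      M black
      E gray
        E→F: F black — skip
      E black
      C gray
        C→G: G black — skip
        H gray
          H→L: L black — skip
        H black
        C→L: L black — skip
      C black
      K gray
        K→G: G black — skip
        K→I: I is gray → back edge
Back edge closes the cycle I → D → J → K → I; its vertices are {D, I, J, K}.

D, I, J, K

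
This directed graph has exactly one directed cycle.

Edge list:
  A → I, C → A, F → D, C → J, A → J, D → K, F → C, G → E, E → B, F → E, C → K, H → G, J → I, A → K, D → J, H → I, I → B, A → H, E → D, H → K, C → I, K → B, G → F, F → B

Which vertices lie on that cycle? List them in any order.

A, C, F, G, H

DFS with gray/black marking from G:
G gray
  F gray
    D gray
      K gray
        B gray
        B black
      K black
      J gray
        I gray
          I→B: B black — skip
        I black
      J black
    D black
    F→B: B black — skip
    C gray
      C→J: J black — skip
      C→I: I black — skip
      C→K: K black — skip
      A gray
        H gray
          H→G: G is gray → back edge
Back edge closes the cycle G → F → C → A → H → G; its vertices are {A, C, F, G, H}.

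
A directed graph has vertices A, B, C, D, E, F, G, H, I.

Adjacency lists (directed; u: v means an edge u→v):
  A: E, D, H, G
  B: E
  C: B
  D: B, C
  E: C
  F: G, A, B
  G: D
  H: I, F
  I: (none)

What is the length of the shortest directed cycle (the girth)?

3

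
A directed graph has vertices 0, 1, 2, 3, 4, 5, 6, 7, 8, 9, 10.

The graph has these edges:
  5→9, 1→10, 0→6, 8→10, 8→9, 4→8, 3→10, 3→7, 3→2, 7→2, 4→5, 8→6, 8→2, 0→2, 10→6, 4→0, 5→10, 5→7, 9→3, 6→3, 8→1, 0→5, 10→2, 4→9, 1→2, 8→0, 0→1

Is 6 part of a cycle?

Yes

6 is on a cycle iff 6 can reach itself via ≥1 edge.
6 → 3 → 10 → 6 — yes.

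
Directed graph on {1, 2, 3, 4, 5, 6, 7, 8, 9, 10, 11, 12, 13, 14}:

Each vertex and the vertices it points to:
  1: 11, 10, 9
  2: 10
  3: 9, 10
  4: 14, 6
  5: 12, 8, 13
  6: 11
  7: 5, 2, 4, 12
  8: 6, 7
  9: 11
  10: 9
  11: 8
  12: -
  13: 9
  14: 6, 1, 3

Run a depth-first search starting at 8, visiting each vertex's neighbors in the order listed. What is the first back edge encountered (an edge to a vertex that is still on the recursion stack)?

11→8

DFS from 8 (visiting each vertex's neighbors in the order listed); mark gray on enter, black on exit:
8 gray
  6 gray
    11 gray
      11→8: 8 is gray → back edge
First back edge: 11 → 8.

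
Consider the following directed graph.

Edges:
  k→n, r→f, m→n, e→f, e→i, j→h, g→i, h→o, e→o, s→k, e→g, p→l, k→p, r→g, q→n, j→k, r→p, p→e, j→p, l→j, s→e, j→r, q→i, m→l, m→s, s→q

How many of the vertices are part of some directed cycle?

5

A vertex is on a directed cycle iff it belongs to a strongly connected component of size ≥ 2 (or has a self-loop).
The vertices on cycles are {j, k, l, p, r} — 5 in total.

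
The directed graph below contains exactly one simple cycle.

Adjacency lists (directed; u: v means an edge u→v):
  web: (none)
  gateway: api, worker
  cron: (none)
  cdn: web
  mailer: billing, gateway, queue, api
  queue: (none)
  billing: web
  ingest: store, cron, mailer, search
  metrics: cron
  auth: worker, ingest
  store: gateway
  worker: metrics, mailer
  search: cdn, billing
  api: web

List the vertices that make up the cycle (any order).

DFS with gray/black marking from worker:
worker gray
  metrics gray
    cron gray
    cron black
  metrics black
  mailer gray
    billing gray
      web gray
      web black
    billing black
    gateway gray
      api gray
        api→web: web black — skip
      api black
      gateway→worker: worker is gray → back edge
Back edge closes the cycle worker → mailer → gateway → worker; its vertices are {mailer, worker, gateway}.

mailer, worker, gateway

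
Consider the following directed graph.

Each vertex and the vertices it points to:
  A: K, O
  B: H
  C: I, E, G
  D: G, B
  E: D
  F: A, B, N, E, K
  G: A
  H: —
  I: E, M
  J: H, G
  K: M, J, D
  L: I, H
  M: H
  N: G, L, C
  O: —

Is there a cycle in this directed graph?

Yes

DFS with white/gray/black marking, starting from E:
E gray
  D gray
    G gray
      A gray
        K gray
          M gray
            H gray
            H black
          M black
          J gray
            J→H: H black — skip
            J→G: G is gray → back edge
Back edge found, so a cycle exists: G → A → K → J → G.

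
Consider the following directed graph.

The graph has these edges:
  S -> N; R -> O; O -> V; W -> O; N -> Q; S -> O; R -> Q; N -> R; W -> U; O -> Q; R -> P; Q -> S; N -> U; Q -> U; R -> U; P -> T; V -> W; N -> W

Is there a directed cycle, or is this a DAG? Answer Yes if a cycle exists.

Yes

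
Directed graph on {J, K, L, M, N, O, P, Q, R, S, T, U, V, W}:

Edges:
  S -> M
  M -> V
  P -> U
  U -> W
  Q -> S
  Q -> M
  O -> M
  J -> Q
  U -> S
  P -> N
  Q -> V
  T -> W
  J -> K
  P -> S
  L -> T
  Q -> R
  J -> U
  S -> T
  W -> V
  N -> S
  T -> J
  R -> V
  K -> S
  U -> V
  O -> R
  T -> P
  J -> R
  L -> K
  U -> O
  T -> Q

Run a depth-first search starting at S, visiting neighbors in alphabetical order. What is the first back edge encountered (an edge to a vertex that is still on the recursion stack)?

K->S

DFS from S (visiting neighbors in alphabetical order); mark gray on enter, black on exit:
S gray
  M gray
    V gray
    V black
  M black
  T gray
    J gray
      K gray
        K→S: S is gray → back edge
First back edge: K → S.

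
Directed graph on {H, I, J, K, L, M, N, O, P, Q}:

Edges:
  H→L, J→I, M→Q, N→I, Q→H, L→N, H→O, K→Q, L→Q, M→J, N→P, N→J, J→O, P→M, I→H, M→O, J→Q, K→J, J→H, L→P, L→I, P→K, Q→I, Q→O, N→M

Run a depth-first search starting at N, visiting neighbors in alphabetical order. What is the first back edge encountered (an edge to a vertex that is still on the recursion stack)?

L->I

DFS from N (visiting neighbors in alphabetical order); mark gray on enter, black on exit:
N gray
  I gray
    H gray
      L gray
        L→I: I is gray → back edge
First back edge: L → I.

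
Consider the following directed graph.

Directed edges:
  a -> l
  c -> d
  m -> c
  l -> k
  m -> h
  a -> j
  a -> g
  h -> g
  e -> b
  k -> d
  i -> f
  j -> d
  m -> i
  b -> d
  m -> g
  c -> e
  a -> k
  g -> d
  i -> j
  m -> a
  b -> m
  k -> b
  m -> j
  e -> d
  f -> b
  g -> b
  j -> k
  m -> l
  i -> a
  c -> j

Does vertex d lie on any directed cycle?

No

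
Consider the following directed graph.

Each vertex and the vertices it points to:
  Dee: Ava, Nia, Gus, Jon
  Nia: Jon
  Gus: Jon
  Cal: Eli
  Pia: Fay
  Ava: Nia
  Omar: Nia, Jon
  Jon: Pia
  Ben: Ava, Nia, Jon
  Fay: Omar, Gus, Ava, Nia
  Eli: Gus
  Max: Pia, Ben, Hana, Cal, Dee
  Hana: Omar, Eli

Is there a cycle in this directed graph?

Yes

DFS with white/gray/black marking, starting from Gus:
Gus gray
  Jon gray
    Pia gray
      Fay gray
        Omar gray
          Nia gray
            Nia→Jon: Jon is gray → back edge
Back edge found, so a cycle exists: Jon → Pia → Fay → Omar → Nia → Jon.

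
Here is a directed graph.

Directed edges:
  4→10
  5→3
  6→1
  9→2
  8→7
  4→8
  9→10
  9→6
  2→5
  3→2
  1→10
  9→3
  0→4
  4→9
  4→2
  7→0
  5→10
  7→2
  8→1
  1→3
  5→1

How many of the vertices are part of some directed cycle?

8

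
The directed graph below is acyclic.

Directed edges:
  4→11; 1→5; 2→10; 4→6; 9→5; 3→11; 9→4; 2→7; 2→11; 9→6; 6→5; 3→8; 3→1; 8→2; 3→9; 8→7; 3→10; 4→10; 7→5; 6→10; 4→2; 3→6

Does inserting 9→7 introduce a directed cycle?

No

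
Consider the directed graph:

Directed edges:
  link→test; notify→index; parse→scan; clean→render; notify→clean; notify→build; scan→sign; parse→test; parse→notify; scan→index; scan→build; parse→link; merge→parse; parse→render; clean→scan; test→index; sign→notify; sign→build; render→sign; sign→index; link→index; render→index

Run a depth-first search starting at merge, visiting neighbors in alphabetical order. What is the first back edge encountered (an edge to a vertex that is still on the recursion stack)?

sign→notify

DFS from merge (visiting neighbors in alphabetical order); mark gray on enter, black on exit:
merge gray
  parse gray
    link gray
      index gray
      index black
      test gray
        test→index: index black — skip
      test black
    link black
    notify gray
      build gray
      build black
      clean gray
        render gray
          render→index: index black — skip
          sign gray
            sign→build: build black — skip
            sign→index: index black — skip
            sign→notify: notify is gray → back edge
First back edge: sign → notify.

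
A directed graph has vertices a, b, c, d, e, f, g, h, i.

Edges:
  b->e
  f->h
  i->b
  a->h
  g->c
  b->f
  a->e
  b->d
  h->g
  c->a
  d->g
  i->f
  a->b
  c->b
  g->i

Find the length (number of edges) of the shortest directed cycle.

4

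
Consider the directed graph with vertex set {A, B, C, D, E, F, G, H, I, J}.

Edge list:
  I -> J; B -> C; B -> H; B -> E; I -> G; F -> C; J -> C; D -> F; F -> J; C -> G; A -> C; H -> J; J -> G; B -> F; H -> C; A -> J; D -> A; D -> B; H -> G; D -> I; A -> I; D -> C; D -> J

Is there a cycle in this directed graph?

No

DFS with white/gray/black marking, starting from F:
F gray
  C gray
    G gray
    G black
  C black
  J gray
    J→G: G black — skip
    J→C: C black — skip
  J black
F black
A gray
  I gray
    I→G: G black — skip
    I→J: J black — skip
  I black
  A→C: C black — skip
  A→J: J black — skip
A black
B gray
  E gray
  E black
  B→F: F black — skip
  B→C: C black — skip
  H gray
    H→C: C black — skip
    H→G: G black — skip
    H→J: J black — skip
  H black
B black
D gray
  D→C: C black — skip
  D→A: A black — skip
  D→J: J black — skip
  D→F: F black — skip
  D→I: I black — skip
  D→B: B black — skip
D black
Every edge goes to a white or black vertex — no back edge, so the graph is acyclic.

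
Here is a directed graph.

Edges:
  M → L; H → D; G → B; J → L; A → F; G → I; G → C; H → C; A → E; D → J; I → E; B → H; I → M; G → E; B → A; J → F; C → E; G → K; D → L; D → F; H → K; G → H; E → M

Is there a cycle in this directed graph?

No

DFS with white/gray/black marking, starting from M:
M gray
  L gray
  L black
M black
A gray
  F gray
  F black
  E gray
    E→M: M black — skip
  E black
A black
B gray
  H gray
    C gray
      C→E: E black — skip
    C black
    K gray
    K black
    D gray
      D→L: L black — skip
      D→F: F black — skip
      J gray
        J→L: L black — skip
        J→F: F black — skip
      J black
    D black
  H black
  B→A: A black — skip
B black
G gray
  G→E: E black — skip
  G→K: K black — skip
  I gray
    I→E: E black — skip
    I→M: M black — skip
  I black
  G→C: C black — skip
  G→B: B black — skip
  G→H: H black — skip
G black
Every edge goes to a white or black vertex — no back edge, so the graph is acyclic.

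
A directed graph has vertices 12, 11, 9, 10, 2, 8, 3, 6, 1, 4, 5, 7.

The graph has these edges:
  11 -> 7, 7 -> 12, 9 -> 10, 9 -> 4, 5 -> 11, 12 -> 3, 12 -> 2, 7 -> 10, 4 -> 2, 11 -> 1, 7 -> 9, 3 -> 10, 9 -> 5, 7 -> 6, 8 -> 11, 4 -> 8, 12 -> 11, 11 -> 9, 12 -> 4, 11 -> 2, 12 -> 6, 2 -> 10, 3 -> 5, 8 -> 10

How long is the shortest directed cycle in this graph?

3

For each vertex v, BFS finds the shortest path from v back to v.
The shortest such closed walk is 11 → 9 → 5 → 11, length 3.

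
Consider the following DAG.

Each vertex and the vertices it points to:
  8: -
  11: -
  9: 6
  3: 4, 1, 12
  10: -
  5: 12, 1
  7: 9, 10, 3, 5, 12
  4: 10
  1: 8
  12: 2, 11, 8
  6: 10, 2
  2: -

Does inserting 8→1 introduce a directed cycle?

Yes

Adding 8→1 creates a cycle iff 1 can already reach 8.
Path from 1: 1 → 8.
So 1 → … → 8 → 1 is a cycle.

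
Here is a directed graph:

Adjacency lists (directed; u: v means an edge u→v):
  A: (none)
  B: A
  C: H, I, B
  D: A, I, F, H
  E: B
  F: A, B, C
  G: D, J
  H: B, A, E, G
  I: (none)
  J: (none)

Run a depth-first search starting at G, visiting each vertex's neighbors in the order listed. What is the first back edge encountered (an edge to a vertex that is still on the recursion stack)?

DFS from G (visiting each vertex's neighbors in the order listed); mark gray on enter, black on exit:
G gray
  D gray
    A gray
    A black
    I gray
    I black
    F gray
      F→A: A black — skip
      B gray
        B→A: A black — skip
      B black
      C gray
        H gray
          H→B: B black — skip
          H→A: A black — skip
          E gray
            E→B: B black — skip
          E black
          H→G: G is gray → back edge
First back edge: H → G.

H→G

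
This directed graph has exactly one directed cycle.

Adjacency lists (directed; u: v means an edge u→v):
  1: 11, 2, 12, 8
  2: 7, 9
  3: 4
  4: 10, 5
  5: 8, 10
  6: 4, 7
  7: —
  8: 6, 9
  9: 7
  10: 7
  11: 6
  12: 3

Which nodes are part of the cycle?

4, 5, 6, 8

DFS with gray/black marking from 8:
8 gray
  6 gray
    4 gray
      10 gray
        7 gray
        7 black
      10 black
      5 gray
        5→8: 8 is gray → back edge
Back edge closes the cycle 8 → 6 → 4 → 5 → 8; its vertices are {4, 5, 6, 8}.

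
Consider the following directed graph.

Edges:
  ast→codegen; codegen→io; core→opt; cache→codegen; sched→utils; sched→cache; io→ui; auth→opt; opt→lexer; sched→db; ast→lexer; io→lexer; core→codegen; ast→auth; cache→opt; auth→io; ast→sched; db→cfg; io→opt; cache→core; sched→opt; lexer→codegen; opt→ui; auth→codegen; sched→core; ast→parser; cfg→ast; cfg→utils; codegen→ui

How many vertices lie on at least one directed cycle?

8

A vertex is on a directed cycle iff it belongs to a strongly connected component of size ≥ 2 (or has a self-loop).
The vertices on cycles are {db, io, ast, cfg, opt, lexer, sched, codegen} — 8 in total.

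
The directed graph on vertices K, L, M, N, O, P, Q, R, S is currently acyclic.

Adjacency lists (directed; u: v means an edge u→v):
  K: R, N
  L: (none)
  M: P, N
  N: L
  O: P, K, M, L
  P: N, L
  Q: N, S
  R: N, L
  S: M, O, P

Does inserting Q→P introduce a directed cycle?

Adding Q→P creates a cycle iff P can already reach Q.
Explore from P: no path reaches Q. The graph stays acyclic.

No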